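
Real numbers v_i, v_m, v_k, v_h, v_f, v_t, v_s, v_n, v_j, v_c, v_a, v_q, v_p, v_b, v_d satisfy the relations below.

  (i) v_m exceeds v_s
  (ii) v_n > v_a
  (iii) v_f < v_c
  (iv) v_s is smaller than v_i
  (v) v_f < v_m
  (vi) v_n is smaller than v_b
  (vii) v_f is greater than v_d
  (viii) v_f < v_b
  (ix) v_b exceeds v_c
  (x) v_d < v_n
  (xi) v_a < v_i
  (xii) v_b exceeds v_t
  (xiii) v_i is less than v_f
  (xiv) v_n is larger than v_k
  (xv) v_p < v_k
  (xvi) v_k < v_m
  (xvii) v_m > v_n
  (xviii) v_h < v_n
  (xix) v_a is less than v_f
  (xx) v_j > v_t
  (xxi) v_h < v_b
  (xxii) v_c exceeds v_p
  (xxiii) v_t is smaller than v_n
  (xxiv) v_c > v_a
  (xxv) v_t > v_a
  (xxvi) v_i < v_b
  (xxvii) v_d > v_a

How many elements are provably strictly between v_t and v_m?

1

The relations place v_t below v_m. An element lies strictly between them when it is forced above v_t and also forced below v_m.
Above v_t: {v_n, v_j, v_b}. Below v_m: {v_a, v_p, v_h, v_k, v_s, v_d, v_i, v_n, v_f}.
Intersection: {v_n} — 1.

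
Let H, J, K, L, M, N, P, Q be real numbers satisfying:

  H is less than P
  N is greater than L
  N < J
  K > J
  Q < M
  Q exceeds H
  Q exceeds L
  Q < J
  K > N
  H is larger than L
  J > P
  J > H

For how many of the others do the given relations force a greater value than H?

5

From H the given relations immediately reach P, Q, J.
From those, M, K — 5 in total.
No other element is forced above H by the given relations, so the count is 5.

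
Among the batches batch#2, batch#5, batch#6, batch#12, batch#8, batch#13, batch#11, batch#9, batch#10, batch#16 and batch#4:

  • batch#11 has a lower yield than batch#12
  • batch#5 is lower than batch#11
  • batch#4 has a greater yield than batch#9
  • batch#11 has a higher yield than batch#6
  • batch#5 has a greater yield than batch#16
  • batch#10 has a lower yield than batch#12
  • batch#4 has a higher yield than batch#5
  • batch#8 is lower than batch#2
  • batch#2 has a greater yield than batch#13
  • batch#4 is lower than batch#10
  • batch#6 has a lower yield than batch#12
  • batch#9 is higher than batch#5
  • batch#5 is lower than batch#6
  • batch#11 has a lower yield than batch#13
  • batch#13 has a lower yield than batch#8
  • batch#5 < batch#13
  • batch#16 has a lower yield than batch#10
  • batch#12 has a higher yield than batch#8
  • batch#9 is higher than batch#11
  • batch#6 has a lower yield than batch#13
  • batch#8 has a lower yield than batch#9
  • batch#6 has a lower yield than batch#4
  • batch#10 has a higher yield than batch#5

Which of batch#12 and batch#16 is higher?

batch#16 < batch#5 and batch#5 < batch#6 give batch#16 < batch#6.
Then batch#6 < batch#11 extends the chain to batch#11.
Then batch#11 < batch#13 extends the chain to batch#13.
Then batch#13 < batch#8 extends the chain to batch#8.
With batch#8 < batch#9: batch#16 < batch#5 < batch#6 < batch#11 < batch#13 < batch#8 < batch#9.
Then batch#9 < batch#4 extends the chain to batch#4.
Then batch#4 < batch#10 extends the chain to batch#10.
With batch#10 < batch#12: batch#16 < batch#5 < batch#6 < batch#11 < batch#13 < batch#8 < batch#9 < batch#4 < batch#10 < batch#12.
So batch#16 < batch#12; batch#12 is the higher of the two.

batch#12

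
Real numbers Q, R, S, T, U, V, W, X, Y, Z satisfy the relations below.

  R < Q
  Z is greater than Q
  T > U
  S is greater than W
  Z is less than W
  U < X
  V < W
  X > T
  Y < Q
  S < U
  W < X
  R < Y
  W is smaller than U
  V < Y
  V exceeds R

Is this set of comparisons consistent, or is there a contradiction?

The single ordering R < V < Y < Q < Z < W < S < U < T < X satisfies every listed relation, so no contradiction arises.

consistent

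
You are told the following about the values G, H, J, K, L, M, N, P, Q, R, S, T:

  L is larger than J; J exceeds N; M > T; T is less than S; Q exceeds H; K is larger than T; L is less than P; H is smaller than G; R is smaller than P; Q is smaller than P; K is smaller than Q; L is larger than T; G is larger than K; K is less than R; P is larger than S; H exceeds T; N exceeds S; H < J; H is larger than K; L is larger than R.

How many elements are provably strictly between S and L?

The relations place S below L. An element lies strictly between them when it is forced above S and also forced below L.
Above S: {N, J, P}. Below L: {T, K, H, N, J, R}.
Intersection: {N, J} — 2.

2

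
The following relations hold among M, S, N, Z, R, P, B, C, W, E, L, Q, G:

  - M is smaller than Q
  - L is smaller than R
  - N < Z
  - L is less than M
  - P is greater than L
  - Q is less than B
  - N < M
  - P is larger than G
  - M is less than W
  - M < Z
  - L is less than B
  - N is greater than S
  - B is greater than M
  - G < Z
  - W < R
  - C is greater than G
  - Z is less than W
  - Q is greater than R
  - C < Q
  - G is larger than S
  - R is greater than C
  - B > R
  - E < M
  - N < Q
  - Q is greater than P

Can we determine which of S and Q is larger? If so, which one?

Q

S < N and N < M give S < M.
With M < Z: S < N < M < Z.
Then Z < W extends the chain to W.
Then W < R extends the chain to R.
With R < Q: S < N < M < Z < W < R < Q.
So Q is larger.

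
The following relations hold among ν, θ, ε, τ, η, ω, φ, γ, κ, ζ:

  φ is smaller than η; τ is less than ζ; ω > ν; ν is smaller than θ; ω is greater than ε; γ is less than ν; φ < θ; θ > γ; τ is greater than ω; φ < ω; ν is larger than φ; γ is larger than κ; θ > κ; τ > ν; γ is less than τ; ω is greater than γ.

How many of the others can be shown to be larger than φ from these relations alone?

6

From φ the given relations immediately reach ν, η, ω, θ.
From those, τ — 5 in total.
From those, ζ — 6 in total.
No other element is forced above φ by the given relations, so the count is 6.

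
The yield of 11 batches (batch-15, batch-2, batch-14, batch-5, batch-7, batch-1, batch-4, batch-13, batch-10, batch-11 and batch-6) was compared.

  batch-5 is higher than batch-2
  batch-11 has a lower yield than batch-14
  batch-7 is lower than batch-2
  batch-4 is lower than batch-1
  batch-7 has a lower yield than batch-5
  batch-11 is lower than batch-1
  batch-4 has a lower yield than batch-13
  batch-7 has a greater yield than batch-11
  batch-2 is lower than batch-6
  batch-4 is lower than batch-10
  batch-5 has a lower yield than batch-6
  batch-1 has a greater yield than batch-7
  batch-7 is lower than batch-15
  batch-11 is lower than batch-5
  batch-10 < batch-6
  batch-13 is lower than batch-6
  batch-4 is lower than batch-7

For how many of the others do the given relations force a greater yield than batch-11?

From batch-11 the given relations immediately reach batch-7, batch-1, batch-14, batch-5.
From those, batch-2, batch-15, batch-6 — 7 in total.
No other element is forced above batch-11 by the given relations, so the count is 7.

7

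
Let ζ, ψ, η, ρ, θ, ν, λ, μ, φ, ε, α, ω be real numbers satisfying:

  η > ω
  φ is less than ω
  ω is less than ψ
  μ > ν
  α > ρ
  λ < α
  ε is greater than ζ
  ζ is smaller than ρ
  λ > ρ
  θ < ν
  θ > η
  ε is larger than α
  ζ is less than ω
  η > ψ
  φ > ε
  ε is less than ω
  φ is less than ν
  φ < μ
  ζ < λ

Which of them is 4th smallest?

Piecing the relations together gives one ordering: ζ < ρ < λ < α < ε < φ < ω < ψ < η < θ < ν < μ.
The 4th smallest is α.

α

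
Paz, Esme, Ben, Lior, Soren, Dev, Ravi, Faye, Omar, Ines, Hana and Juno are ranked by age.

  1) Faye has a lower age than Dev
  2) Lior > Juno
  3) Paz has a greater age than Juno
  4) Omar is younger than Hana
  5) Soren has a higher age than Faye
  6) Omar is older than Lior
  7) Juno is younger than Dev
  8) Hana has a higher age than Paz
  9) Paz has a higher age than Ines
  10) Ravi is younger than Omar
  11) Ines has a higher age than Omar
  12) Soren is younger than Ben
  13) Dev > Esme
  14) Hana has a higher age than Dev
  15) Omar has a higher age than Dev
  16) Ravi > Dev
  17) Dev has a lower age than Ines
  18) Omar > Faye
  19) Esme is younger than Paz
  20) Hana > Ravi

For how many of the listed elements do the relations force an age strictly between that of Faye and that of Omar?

Chaining upward from Faye reaches: Soren, Ben, Dev, Ravi, Ines, Paz, Hana.
Chaining downward from Omar reaches: Juno, Esme, Lior, Dev, Ravi.
Strictly between Faye and Omar are those in both lists: Dev, Ravi — 2 elements.

2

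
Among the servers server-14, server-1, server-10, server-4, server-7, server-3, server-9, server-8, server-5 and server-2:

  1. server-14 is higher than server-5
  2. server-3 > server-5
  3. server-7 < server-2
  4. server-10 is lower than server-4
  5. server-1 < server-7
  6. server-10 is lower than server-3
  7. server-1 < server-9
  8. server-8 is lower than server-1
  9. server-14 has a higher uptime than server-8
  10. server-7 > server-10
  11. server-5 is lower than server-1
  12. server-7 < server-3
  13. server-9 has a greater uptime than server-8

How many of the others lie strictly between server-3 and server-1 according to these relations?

Chaining upward from server-1 reaches: server-7, server-9, server-2.
Chaining downward from server-3 reaches: server-8, server-10, server-5, server-7.
Strictly between server-1 and server-3 are those in both lists: server-7 — 1 element.

1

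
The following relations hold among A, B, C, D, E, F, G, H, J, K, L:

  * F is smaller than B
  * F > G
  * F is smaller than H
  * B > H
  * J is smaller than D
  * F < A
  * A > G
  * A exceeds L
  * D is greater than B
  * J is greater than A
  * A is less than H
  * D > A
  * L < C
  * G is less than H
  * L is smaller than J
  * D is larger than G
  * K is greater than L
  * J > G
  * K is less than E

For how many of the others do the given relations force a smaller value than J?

Directly below J: L, G, A.
One step further: F (4 so far).
No other element is forced below J by the given relations, so the count is 4.

4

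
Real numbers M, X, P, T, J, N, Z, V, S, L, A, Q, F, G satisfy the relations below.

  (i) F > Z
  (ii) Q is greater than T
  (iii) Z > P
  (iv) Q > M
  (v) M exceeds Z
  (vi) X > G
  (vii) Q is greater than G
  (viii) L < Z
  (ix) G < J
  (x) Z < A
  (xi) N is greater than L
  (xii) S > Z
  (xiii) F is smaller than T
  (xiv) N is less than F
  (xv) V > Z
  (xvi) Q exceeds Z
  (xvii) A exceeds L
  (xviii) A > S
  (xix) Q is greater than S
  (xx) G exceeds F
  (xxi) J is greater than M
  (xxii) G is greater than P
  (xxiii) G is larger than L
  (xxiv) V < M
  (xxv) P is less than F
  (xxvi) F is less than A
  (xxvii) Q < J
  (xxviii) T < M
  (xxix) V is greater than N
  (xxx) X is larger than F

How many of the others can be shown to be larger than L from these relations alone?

Directly above L: N, Z, G, A.
One step further: S, F, X, V, M, Q, J (11 so far).
One step further: T (12 so far).
No other element is forced above L by the given relations, so the count is 12.

12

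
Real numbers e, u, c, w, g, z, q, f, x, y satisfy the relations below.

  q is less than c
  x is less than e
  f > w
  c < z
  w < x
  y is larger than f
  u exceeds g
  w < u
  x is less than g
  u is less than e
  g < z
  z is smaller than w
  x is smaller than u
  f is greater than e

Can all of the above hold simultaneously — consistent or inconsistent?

inconsistent

Chaining the given relations yields z < w < x < g, so z < g. But one relation states g < z. These cannot both hold.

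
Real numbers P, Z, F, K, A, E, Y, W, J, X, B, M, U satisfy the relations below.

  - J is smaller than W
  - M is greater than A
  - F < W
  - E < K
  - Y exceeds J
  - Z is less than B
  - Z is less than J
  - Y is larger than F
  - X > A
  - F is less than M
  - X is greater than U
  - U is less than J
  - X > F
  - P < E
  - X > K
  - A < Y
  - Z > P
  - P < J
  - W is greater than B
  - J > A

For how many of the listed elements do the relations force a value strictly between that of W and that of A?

1

The relations place A below W. An element lies strictly between them when it is forced above A and also forced below W.
Above A: {X, J, M, Y}. Below W: {U, P, Z, F, B, J}.
Intersection: {J} — 1.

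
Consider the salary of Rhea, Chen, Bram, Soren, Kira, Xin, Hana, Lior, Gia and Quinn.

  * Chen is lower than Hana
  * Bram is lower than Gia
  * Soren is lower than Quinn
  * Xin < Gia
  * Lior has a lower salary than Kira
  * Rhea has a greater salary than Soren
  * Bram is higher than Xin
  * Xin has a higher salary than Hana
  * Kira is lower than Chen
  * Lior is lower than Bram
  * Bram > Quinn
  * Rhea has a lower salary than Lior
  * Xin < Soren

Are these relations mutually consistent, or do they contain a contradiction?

inconsistent

Chaining the given relations yields Rhea < Lior < Kira < Chen < Hana < Xin < Soren, so Rhea < Soren. But one relation states Soren < Rhea. These cannot both hold.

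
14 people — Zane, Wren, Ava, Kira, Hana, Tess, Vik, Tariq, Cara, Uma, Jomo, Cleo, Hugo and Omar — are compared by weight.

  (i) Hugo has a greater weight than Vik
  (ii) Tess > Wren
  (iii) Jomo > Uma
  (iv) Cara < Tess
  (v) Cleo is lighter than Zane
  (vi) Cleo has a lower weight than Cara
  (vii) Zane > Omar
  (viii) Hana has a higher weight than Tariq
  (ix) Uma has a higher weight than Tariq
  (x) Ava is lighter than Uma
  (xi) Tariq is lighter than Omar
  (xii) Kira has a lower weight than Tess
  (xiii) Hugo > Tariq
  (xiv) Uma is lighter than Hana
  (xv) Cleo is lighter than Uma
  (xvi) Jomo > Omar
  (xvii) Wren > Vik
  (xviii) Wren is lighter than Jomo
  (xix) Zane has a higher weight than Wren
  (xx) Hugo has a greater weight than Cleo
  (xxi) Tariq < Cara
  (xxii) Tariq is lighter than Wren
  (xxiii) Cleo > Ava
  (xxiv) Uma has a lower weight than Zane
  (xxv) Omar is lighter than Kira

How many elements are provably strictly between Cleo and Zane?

Chaining upward from Cleo reaches: Uma, Cara, Hana, Tess, Jomo, Hugo.
Chaining downward from Zane reaches: Tariq, Ava, Vik, Wren, Uma, Omar.
Strictly between Cleo and Zane are those in both lists: Uma — 1 element.

1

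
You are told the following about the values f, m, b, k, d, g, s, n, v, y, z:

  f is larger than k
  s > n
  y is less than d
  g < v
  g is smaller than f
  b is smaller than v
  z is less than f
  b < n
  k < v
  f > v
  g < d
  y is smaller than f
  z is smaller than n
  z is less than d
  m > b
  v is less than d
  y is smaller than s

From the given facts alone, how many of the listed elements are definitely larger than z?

Directly above z: n, d, f.
One step further: s (4 so far).
Nothing else is reachable above z; 4 in all.

4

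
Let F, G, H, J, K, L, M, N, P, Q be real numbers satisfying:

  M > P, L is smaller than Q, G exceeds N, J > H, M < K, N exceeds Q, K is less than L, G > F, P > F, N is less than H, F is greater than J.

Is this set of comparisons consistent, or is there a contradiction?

inconsistent

We have N < H stated directly, yet also H < J < F < P < M < K < L < Q < N by chaining the others — so H < N. Contradiction.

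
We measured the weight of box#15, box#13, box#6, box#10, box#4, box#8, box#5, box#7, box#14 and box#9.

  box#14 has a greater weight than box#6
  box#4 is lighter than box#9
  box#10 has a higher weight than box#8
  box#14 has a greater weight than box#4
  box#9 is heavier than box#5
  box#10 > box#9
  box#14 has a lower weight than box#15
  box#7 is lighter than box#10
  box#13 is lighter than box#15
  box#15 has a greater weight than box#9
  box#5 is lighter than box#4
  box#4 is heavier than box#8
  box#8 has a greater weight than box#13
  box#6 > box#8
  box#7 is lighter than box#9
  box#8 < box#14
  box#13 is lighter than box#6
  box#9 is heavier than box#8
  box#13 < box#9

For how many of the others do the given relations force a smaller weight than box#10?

6

From box#10 the given relations immediately reach box#7, box#8, box#9.
From those, box#13, box#5, box#4 — 6 in total.
Nothing else is reachable below box#10; 6 in all.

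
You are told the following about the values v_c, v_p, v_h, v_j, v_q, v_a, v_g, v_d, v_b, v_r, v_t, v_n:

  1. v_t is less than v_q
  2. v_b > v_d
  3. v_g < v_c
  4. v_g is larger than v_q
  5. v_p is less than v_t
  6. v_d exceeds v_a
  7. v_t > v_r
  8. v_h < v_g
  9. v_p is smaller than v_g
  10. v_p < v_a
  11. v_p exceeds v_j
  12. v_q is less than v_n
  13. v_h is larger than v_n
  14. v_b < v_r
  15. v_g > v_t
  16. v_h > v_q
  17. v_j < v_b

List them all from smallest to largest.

v_j < v_p < v_a < v_d < v_b < v_r < v_t < v_q < v_n < v_h < v_g < v_c

Each adjacent pair is fixed by a given relation: v_j < v_p; v_p < v_a; v_a < v_d; v_d < v_b; v_b < v_r; v_r < v_t; v_t < v_q; v_q < v_n; v_n < v_h; v_h < v_g; v_g < v_c. Chaining them end to end gives the full order.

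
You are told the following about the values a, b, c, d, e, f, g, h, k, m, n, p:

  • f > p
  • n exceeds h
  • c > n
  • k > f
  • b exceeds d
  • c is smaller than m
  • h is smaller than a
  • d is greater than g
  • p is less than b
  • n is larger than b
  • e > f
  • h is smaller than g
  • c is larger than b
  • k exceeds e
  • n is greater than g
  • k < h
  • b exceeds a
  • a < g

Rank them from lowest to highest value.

The consecutive links are each given: p < f; f < e; e < k; k < h; h < a; a < g; g < d; d < b; b < n; n < c; c < m.

p < f < e < k < h < a < g < d < b < n < c < m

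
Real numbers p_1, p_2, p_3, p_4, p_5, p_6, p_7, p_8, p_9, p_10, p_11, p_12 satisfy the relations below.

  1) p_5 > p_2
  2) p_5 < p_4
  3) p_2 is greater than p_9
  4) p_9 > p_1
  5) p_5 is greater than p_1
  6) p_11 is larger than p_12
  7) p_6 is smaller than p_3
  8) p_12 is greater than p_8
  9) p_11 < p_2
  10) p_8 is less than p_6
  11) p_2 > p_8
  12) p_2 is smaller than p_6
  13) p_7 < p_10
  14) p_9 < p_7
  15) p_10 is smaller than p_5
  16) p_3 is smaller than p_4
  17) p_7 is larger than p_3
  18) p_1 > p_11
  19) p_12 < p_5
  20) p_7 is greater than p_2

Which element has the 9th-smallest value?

Chaining the given pairs: p_8 < p_12 < p_11 < p_1 < p_9 < p_2 < p_6 < p_3 < p_7 < p_10 < p_5 < p_4.
Counting 9 from the smallest end gives p_7.

p_7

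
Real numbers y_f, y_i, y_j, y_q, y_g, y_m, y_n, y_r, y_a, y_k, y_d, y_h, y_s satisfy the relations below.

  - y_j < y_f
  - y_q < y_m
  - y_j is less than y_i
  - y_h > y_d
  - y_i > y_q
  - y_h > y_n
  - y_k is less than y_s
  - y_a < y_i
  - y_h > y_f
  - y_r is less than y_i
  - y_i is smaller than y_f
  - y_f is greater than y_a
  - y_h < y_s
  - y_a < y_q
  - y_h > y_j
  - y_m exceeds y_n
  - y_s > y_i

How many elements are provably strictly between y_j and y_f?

The relations place y_j below y_f. An element lies strictly between them when it is forced above y_j and also forced below y_f.
Above y_j: {y_i, y_h, y_s}. Below y_f: {y_a, y_r, y_q, y_i}.
Intersection: {y_i} — 1.

1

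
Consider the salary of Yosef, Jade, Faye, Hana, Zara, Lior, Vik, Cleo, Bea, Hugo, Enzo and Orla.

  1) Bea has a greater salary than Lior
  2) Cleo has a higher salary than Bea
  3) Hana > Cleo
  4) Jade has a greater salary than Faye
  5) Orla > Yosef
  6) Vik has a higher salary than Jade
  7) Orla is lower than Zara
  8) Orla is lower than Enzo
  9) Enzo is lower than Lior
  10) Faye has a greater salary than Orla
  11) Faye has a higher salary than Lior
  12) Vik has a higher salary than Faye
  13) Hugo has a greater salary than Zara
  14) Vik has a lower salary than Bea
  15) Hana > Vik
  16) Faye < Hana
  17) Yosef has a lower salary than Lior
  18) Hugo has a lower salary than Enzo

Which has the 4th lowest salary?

Piecing the relations together gives one ordering: Yosef < Orla < Zara < Hugo < Enzo < Lior < Faye < Jade < Vik < Bea < Cleo < Hana.
The 4th smallest is Hugo.

Hugo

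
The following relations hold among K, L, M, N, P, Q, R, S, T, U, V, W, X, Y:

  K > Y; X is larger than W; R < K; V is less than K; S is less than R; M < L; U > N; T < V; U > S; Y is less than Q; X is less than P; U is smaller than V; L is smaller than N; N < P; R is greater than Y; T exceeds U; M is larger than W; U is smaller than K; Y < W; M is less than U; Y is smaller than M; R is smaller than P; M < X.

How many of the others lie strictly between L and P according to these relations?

1

Chaining upward from L reaches: N, U, T, V, K.
Chaining downward from P reaches: Y, W, M, S, X, R, N.
Strictly between L and P are those in both lists: N — 1 element.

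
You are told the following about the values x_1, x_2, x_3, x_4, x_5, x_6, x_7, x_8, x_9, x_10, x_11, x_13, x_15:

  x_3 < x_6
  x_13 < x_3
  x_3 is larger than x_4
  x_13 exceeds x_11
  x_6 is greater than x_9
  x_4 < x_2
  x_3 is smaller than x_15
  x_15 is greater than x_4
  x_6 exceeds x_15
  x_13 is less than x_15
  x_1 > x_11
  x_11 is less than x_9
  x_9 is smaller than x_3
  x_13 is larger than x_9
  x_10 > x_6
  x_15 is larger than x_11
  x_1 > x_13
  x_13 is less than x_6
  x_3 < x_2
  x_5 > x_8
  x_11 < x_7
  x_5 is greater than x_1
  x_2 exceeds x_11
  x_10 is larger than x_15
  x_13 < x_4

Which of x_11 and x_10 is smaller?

x_11 < x_9 and x_9 < x_13 give x_11 < x_13.
With x_13 < x_4: x_11 < x_9 < x_13 < x_4.
Then x_4 < x_3 extends the chain to x_3.
Then x_3 < x_15 extends the chain to x_15.
Then x_15 < x_6 extends the chain to x_6.
With x_6 < x_10: x_11 < x_9 < x_13 < x_4 < x_3 < x_15 < x_6 < x_10.
So x_11 < x_10; x_11 is the smaller of the two.

x_11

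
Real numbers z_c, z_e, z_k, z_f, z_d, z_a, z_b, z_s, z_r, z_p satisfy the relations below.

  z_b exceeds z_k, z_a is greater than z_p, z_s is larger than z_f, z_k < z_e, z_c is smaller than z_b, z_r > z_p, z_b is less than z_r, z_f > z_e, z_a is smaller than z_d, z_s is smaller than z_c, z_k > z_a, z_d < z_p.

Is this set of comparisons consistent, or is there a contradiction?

Chaining the given relations yields z_d < z_p < z_a, so z_d < z_a. But one relation states z_a < z_d. These cannot both hold.

inconsistent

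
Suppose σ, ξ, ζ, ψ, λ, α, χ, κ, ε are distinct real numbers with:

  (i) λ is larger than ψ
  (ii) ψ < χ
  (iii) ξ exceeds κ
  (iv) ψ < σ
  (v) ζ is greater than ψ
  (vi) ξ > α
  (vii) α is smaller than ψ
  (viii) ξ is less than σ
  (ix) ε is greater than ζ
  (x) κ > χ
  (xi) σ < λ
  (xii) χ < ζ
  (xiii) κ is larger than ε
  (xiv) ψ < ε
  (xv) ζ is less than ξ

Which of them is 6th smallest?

κ

Chaining the given pairs: α < ψ < χ < ζ < ε < κ < ξ < σ < λ.
Counting 6 from the smallest end gives κ.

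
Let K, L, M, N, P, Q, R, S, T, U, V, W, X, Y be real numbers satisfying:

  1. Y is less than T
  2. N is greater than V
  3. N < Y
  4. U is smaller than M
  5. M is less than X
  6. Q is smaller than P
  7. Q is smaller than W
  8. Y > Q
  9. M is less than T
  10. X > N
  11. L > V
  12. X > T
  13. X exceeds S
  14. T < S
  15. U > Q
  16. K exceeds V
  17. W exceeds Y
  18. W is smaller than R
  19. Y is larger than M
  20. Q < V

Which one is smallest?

U is not least since Q < U; V is not least since Q < V; K is not least since V < K; N is not least since V < N; M is not least since U < M; Y is not least since N < Y; T is not least since M < T; L is not least since V < L; W is not least since Q < W; P is not least since Q < P; R is not least since W < R; S is not least since T < S; X is not least since S < X.
Only Q has nothing below it, so Q is the smallest.

Q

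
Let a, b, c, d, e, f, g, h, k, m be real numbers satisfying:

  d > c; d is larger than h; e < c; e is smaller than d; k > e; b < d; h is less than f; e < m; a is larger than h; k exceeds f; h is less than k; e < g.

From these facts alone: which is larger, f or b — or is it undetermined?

undetermined

Following every chain through b: above b we get d.
f is not reached, and no chain runs the other way from f to b.
So the given relations leave the order of b and f undetermined.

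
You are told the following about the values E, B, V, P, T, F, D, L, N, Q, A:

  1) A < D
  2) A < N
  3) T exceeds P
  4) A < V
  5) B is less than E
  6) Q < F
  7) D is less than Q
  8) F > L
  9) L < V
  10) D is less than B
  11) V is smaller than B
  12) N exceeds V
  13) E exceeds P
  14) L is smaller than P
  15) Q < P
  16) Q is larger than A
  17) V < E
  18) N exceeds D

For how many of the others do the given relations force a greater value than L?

Directly above L: V, F, P.
One step further: N, B, T, E (7 so far).
Nothing else is reachable above L; 7 in all.

7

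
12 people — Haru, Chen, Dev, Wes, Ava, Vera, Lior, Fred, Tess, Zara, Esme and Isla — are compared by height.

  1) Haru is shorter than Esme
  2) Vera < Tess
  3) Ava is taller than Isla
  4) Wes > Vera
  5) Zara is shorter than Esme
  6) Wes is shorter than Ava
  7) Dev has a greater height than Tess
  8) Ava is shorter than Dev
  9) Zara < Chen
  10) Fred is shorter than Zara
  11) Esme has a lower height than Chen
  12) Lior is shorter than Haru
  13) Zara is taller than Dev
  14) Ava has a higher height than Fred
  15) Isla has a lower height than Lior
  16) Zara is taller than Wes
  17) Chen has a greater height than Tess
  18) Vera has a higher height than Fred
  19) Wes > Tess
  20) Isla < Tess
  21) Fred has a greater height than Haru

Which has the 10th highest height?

Haru

The consecutive relations fix a unique order: Isla < Lior < Haru < Fred < Vera < Tess < Wes < Ava < Dev < Zara < Esme < Chen.
The 10th largest is Haru.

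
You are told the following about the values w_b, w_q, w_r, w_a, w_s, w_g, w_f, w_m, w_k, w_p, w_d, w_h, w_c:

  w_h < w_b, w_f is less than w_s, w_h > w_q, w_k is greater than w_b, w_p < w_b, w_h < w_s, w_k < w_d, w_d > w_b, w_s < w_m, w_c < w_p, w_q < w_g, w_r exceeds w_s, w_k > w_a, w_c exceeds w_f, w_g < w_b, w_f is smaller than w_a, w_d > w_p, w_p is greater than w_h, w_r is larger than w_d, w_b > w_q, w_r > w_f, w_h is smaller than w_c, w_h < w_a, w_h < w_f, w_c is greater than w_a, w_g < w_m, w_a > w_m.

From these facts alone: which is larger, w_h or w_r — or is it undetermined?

Chaining the given relations: w_h < w_f < w_s < w_m < w_a < w_c < w_p < w_b < w_k < w_d < w_r.
So w_r is larger.

w_r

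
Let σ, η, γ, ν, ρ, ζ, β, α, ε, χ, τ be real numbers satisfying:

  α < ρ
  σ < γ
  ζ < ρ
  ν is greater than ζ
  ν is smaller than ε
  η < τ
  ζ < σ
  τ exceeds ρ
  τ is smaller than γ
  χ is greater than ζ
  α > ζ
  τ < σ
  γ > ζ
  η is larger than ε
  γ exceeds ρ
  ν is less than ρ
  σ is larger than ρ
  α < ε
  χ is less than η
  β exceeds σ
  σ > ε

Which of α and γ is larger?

Link the given pairs in sequence: α < ε; ε < η; η < τ; τ < σ; σ < γ.
Chaining these gives α < ε < η < τ < σ < γ.
So α < γ; γ is the larger of the two.

γ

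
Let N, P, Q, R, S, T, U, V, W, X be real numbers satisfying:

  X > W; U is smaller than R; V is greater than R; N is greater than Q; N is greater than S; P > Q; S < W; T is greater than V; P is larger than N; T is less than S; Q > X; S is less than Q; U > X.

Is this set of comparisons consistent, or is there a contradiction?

inconsistent

We have X < U stated directly, yet also U < R < V < T < S < W < X by chaining the others — so U < X. Contradiction.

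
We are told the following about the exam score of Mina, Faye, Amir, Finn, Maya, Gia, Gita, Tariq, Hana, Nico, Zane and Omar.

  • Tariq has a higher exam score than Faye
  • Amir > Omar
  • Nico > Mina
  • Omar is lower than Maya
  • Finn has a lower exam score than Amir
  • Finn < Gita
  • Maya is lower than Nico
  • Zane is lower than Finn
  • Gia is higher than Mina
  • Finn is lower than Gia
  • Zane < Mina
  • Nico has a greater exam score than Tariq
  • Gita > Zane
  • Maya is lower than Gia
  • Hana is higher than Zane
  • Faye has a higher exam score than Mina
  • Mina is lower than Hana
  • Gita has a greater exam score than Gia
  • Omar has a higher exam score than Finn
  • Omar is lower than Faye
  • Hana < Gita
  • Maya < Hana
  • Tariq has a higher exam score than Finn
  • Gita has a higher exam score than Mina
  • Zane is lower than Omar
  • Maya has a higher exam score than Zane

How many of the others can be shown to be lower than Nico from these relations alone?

7

From Nico the given relations immediately reach Mina, Maya, Tariq.
From those, Zane, Finn, Omar, Faye — 7 in total.
No other element is forced below Nico by the given relations, so the count is 7.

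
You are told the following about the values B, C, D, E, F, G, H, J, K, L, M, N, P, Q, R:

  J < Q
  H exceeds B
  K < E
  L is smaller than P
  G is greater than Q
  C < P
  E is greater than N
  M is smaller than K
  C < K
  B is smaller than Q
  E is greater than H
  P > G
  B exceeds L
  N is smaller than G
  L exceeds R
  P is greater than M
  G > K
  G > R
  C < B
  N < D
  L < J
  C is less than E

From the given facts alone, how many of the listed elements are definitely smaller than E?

8

Directly below E: N, C, H, K.
One step further: M, B (6 so far).
One step further: L (7 so far).
One step further: R (8 so far).
Nothing else is reachable below E; 8 in all.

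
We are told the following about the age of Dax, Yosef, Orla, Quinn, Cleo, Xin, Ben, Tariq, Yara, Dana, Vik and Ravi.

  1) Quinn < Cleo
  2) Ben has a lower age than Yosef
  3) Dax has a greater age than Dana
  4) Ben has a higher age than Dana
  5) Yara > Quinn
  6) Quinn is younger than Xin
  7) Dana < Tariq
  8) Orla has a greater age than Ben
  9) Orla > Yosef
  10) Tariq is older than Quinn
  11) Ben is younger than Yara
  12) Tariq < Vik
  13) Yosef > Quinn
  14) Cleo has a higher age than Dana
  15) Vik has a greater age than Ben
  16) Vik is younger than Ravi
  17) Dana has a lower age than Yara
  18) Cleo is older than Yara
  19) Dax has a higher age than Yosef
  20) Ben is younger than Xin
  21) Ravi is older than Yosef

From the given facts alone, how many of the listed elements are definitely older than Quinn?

The elements the relations force above Quinn are Yara, Yosef, Tariq, Dax, Vik, Xin, Ravi, Orla, Cleo — no chain reaches any other.
That is 9.

9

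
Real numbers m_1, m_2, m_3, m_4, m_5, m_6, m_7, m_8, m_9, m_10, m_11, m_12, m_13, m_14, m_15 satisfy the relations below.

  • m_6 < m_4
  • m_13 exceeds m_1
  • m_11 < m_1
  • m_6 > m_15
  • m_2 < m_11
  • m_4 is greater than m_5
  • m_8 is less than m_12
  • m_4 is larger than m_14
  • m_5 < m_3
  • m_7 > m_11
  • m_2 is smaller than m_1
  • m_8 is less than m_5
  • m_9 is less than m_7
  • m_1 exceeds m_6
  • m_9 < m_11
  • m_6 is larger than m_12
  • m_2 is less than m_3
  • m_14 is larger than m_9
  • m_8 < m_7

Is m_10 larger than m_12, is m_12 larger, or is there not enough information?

Following every chain through m_12: above m_12 we get m_6, m_4, m_1, m_13; below m_12 we get m_8.
m_10 is not reached, and no chain runs the other way from m_10 to m_12.
So the given relations leave the order of m_12 and m_10 undetermined.

undetermined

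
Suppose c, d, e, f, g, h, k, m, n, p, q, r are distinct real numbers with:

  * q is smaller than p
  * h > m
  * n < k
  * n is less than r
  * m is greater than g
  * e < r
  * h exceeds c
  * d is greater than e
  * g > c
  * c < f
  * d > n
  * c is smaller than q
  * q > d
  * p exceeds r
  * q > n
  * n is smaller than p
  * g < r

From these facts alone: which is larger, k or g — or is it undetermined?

undetermined

Following every chain through g: above g we get m, r, h, p; below g we get c.
k is not reached, and no chain runs the other way from k to g.
So the given relations leave the order of g and k undetermined.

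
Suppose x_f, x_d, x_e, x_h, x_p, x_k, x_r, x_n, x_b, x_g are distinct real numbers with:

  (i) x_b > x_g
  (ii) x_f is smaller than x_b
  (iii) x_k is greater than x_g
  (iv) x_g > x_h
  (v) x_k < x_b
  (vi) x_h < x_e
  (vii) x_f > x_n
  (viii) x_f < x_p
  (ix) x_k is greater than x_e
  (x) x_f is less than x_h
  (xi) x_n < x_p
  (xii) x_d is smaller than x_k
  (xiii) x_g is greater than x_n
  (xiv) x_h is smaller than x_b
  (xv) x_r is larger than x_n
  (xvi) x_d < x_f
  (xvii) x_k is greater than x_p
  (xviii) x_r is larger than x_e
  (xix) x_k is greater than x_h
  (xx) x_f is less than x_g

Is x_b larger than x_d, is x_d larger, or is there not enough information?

x_d < x_f and x_f < x_h give x_d < x_h.
Then x_h < x_e extends the chain to x_e.
Then x_e < x_k extends the chain to x_k.
With x_k < x_b: x_d < x_f < x_h < x_e < x_k < x_b.
So x_b is larger.

x_b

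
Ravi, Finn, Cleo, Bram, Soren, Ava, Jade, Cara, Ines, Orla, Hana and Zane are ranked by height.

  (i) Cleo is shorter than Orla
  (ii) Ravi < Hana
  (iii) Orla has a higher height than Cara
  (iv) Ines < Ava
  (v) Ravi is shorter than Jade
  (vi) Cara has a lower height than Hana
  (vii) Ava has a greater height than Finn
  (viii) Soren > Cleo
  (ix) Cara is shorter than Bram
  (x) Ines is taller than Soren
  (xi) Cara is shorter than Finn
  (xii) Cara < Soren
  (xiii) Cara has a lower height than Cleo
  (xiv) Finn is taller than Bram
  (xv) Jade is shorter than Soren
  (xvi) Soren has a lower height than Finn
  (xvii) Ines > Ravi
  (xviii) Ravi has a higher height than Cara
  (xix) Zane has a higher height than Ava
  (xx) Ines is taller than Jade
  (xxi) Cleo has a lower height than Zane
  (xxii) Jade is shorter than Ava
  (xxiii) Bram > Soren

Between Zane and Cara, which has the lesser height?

Cara

Cara < Ravi and Ravi < Jade give Cara < Jade.
Then Jade < Soren extends the chain to Soren.
Then Soren < Bram extends the chain to Bram.
With Bram < Finn: Cara < Ravi < Jade < Soren < Bram < Finn.
Then Finn < Ava extends the chain to Ava.
Then Ava < Zane extends the chain to Zane.
So Cara < Zane; Cara is the shorter of the two.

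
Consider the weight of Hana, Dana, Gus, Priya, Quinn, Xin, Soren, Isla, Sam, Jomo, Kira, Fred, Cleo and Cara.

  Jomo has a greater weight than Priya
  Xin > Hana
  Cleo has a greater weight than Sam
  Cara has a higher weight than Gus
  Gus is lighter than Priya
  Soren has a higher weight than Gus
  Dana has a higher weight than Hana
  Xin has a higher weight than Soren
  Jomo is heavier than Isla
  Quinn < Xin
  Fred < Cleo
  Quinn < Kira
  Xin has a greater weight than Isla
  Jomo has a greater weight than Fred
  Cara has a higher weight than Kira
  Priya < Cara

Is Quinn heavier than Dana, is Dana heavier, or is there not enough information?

undetermined

Following every chain through Quinn: above Quinn we get Kira, Cara, Xin.
Dana is not reached, and no chain runs the other way from Dana to Quinn.
So the given relations leave the order of Quinn and Dana undetermined.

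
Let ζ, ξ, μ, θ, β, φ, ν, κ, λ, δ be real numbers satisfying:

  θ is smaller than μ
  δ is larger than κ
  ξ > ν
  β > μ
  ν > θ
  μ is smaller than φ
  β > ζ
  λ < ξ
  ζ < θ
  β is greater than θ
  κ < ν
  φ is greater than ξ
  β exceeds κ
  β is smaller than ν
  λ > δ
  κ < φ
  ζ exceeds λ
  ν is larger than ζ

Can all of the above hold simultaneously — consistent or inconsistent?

consistent

Every relation is compatible with κ < δ < λ < ζ < θ < μ < β < ν < ξ < φ; the set is consistent.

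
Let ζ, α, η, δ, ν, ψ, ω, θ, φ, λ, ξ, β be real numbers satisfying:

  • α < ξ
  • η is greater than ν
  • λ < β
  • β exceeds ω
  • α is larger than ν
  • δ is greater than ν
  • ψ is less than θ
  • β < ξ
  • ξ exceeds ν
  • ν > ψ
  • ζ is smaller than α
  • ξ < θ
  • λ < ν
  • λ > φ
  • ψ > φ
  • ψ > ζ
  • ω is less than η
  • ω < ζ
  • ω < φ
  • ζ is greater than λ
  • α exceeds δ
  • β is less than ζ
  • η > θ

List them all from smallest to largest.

Each adjacent pair is fixed by a given relation: ω < φ; φ < λ; λ < β; β < ζ; ζ < ψ; ψ < ν; ν < δ; δ < α; α < ξ; ξ < θ; θ < η. Chaining them end to end gives the full order.

ω < φ < λ < β < ζ < ψ < ν < δ < α < ξ < θ < η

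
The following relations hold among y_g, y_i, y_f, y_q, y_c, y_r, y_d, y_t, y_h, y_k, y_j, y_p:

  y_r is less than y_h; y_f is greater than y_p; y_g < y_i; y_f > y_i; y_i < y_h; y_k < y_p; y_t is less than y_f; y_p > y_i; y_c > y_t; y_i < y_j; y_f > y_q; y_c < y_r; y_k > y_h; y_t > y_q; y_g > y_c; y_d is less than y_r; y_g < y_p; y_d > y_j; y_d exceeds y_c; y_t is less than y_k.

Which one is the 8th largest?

y_i

Piecing the relations together gives one ordering: y_q < y_t < y_c < y_g < y_i < y_j < y_d < y_r < y_h < y_k < y_p < y_f.
Counting 8 from the largest end gives y_i.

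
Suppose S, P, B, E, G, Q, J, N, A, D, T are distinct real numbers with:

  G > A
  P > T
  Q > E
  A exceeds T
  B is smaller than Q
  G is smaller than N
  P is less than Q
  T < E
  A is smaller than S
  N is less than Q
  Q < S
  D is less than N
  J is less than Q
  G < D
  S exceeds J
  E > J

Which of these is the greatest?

S

T is not greatest since T < E; J is not greatest since J < E; A is not greatest since A < S; P is not greatest since P < Q; B is not greatest since B < Q; G is not greatest since G < N; D is not greatest since D < N; E is not greatest since E < Q; N is not greatest since N < Q; Q is not greatest since Q < S.
Only S has nothing above it, so S is the greatest.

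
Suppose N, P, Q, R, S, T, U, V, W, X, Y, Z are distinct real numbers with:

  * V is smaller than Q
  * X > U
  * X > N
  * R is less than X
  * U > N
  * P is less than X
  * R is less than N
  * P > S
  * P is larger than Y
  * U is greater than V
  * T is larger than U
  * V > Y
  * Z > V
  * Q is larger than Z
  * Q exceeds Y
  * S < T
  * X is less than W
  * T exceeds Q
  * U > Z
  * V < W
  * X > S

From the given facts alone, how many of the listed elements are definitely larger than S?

4

From S the given relations immediately reach P, T, X.
From those, W — 4 in total.
Nothing else is reachable above S; 4 in all.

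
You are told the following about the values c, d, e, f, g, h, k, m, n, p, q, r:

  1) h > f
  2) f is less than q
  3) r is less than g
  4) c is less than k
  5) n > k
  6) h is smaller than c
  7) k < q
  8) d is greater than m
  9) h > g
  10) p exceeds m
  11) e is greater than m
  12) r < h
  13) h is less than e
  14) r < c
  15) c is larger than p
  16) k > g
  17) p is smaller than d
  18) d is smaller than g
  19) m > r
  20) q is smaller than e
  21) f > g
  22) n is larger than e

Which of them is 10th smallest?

The consecutive relations fix a unique order: r < m < p < d < g < f < h < c < k < q < e < n.
The 10th smallest is q.

q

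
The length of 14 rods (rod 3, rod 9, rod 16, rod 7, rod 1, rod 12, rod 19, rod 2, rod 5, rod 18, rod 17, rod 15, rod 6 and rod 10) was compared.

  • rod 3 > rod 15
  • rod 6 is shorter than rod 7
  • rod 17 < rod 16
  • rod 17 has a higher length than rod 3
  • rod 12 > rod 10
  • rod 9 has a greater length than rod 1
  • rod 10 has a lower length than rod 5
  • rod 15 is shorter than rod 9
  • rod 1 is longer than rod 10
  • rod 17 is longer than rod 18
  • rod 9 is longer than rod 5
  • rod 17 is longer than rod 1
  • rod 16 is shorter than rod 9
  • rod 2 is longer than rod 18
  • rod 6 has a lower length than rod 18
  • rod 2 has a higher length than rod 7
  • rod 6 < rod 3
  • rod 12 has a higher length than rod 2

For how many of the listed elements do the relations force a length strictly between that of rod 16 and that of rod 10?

The relations place rod 10 below rod 16. An element lies strictly between them when it is forced above rod 10 and also forced below rod 16.
Above rod 10: {rod 1, rod 5, rod 17, rod 12, rod 9}. Below rod 16: {rod 6, rod 15, rod 1, rod 18, rod 3, rod 17}.
Intersection: {rod 1, rod 17} — 2.

2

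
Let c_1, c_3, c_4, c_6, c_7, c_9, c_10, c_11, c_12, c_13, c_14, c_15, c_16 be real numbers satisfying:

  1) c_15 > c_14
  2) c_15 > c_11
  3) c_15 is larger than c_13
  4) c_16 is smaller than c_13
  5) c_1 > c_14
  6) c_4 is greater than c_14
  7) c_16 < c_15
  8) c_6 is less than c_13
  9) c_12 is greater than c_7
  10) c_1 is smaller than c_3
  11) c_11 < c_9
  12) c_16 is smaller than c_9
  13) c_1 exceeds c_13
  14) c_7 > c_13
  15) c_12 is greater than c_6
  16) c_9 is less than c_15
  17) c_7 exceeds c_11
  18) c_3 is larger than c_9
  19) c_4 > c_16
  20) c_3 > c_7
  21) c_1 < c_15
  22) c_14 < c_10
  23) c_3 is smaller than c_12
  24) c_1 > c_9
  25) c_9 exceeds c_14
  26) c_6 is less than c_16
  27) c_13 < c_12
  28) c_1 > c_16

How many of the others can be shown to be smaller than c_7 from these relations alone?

4

The elements the relations force below c_7 are c_11, c_6, c_16, c_13 — no chain reaches any other.
That is 4.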